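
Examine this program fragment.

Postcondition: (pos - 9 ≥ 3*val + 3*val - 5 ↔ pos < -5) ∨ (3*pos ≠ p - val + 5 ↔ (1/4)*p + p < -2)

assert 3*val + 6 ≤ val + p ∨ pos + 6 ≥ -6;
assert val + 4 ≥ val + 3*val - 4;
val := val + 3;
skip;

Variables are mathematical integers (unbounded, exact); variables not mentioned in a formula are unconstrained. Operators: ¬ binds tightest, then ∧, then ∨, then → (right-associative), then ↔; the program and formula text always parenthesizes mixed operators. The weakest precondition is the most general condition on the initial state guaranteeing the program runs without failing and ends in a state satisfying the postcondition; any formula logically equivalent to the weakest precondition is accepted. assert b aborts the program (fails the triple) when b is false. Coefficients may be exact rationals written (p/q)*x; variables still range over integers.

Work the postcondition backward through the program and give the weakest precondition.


Working backward. After the program, the postcondition (pos - 9 ≥ 3*val + 3*val - 5 ↔ pos < -5) ∨ (3*pos ≠ p - val + 5 ↔ (1/4)*p + p < -2) must hold; in canonical form it is (pos ≥ 6*val + 4 ↔ pos < -5) ∨ (3*pos + val ≠ p + 5 ↔ (5/4)*p < -2).
Before skip: (pos ≥ 6*val + 4 ↔ pos < -5) ∨ (3*pos + val ≠ p + 5 ↔ (5/4)*p < -2)
Before val := val + 3: (pos ≥ 6*val + 22 ↔ pos < -5) ∨ (3*pos + val ≠ p + 2 ↔ (5/4)*p < -2)
Before assert val + 4 ≥ val + 3*val - 4: 3*val ≤ 8 ∧ ((pos ≥ 6*val + 22 ↔ pos < -5) ∨ (3*pos + val ≠ p + 2 ↔ (5/4)*p < -2))
Before assert 3*val + 6 ≤ val + p ∨ pos + 6 ≥ -6: (2*val ≤ p - 6 ∨ pos ≥ -12) ∧ 3*val ≤ 8 ∧ ((pos ≥ 6*val + 22 ↔ pos < -5) ∨ (3*pos + val ≠ p + 2 ↔ (5/4)*p < -2))
Answer: WP = (2*val ≤ p - 6 ∨ pos ≥ -12) ∧ 3*val ≤ 8 ∧ ((pos ≥ 6*val + 22 ↔ pos < -5) ∨ (3*pos + val ≠ p + 2 ↔ (5/4)*p < -2))


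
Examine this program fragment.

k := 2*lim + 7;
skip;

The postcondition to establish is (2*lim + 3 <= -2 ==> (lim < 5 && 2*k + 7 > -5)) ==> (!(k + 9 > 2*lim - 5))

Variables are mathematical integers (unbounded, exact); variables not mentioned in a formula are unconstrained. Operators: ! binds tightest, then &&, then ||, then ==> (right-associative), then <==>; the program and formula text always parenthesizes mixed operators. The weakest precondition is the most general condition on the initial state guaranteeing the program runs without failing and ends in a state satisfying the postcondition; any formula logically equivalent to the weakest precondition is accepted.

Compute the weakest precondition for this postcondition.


Working backward. After the program, the postcondition (2*lim + 3 <= -2 ==> (lim < 5 && 2*k + 7 > -5)) ==> (!(k + 9 > 2*lim - 5)) must hold; in canonical form it is (2*lim <= -5 ==> (lim < 5 && 2*k > -12)) ==> (!(k > 2*lim - 14)).
Before skip: (2*lim <= -5 ==> (lim < 5 && 2*k > -12)) ==> (!(k > 2*lim - 14))
Before k := 2*lim + 7: !(2*lim <= -5 ==> (lim < 5 && 4*lim > -26))
Answer: WP = !(2*lim <= -5 ==> (lim < 5 && 4*lim > -26))


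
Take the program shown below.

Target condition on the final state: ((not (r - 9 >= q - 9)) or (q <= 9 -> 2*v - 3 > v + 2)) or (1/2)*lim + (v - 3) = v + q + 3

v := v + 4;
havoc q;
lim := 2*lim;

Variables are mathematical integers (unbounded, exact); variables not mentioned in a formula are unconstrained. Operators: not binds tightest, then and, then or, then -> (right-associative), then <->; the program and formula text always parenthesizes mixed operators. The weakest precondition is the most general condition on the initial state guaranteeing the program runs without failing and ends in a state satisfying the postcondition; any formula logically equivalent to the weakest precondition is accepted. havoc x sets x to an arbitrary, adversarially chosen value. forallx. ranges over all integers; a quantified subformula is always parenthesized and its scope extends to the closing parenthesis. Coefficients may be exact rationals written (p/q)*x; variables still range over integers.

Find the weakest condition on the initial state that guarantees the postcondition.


Working backward. After the program, the postcondition ((not (r - 9 >= q - 9)) or (q <= 9 -> 2*v - 3 > v + 2)) or (1/2)*lim + (v - 3) = v + q + 3 must hold; in canonical form it is (not (r >= q)) or (q <= 9 -> v > 5) or (1/2)*lim = q + 6.
Before lim := 2*lim: (not (r >= q)) or (q <= 9 -> v > 5) or lim = q + 6
Before havoc q: forall q_1. ((not (r >= q_1)) or (q_1 <= 9 -> v > 5) or lim = q_1 + 6)
Before v := v + 4: forall q_1. ((not (r >= q_1)) or (q_1 <= 9 -> v > 1) or lim = q_1 + 6)
Answer: WP = forall q_1. ((not (r >= q_1)) or (q_1 <= 9 -> v > 1) or lim = q_1 + 6)


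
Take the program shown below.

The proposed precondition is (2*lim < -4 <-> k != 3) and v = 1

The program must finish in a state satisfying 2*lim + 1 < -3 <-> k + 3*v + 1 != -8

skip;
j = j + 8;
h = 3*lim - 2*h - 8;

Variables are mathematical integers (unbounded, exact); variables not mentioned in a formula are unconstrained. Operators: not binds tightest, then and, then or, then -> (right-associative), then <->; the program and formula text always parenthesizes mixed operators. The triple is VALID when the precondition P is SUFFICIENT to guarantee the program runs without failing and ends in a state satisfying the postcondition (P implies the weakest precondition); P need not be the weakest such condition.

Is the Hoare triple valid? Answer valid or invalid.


Working backward. After the program, the postcondition 2*lim + 1 < -3 <-> k + 3*v + 1 != -8 must hold; in canonical form it is 2*lim < -4 <-> k + 3*v != -9.
Before h := 3*lim - 2*h - 8: 2*lim < -4 <-> k + 3*v != -9
Before j := j + 8: 2*lim < -4 <-> k + 3*v != -9
Before skip: 2*lim < -4 <-> k + 3*v != -9
The weakest precondition is 2*lim < -4 <-> k + 3*v != -9.
Check whether (2*lim < -4 <-> k != 3) and v = 1 implies it.
Countermodel: at the initial state k = 3, lim = -2, v = 1, the precondition holds but the weakest precondition fails.
Answer: invalid


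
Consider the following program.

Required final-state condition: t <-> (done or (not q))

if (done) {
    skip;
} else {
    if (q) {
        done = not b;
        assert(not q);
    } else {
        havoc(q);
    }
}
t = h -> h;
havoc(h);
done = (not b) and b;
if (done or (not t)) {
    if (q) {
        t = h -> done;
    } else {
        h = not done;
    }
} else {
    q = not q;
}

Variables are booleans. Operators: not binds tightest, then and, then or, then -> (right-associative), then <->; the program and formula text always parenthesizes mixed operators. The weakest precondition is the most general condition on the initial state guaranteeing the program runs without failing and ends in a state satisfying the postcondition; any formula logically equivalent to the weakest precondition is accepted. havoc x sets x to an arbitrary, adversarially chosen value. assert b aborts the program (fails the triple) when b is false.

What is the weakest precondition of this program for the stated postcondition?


Working backward. After the program, t <-> (done or (not q)) must hold.
Then branch requires (q -> ((h -> done) <-> (done or (not q)))) and ((not q) -> (t <-> (done or (not q)))); else branch requires t <-> (done or q).
Before the if: ((done or (not t)) -> ((q -> ((h -> done) <-> (done or (not q)))) and ((not q) -> (t <-> (done or (not q)))))) and ((not (done or (not t))) -> (t <-> (done or q)))
Before done := (not b) and b: ((not t) -> ((q -> ((not h) <-> (not q))) and ((not q) -> (t <-> (not q))))) and (t -> (t <-> q))
Before havoc h: ((not t) -> ((not q) -> (t <-> (not q)))) and (t -> (t <-> q)) and ((not t) -> ((q -> (not q)) and ((not q) -> (t <-> (not q)))))
Before t := h -> h: q
Then branch requires q; else branch requires false.
Before the if: (done -> q) and done
Answer: WP = (done -> q) and done


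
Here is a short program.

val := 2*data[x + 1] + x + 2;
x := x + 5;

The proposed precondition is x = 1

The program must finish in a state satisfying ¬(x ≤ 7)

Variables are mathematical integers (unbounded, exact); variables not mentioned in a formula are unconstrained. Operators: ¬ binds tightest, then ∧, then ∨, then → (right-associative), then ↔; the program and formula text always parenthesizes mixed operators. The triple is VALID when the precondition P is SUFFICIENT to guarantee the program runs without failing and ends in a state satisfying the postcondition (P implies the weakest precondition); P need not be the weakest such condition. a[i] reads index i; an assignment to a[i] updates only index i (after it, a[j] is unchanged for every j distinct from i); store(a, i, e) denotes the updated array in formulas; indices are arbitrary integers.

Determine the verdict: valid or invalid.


Working backward. After the program, ¬(x ≤ 7) must hold.
Before x := x + 5: ¬(x ≤ 2)
Before val := 2*data[x + 1] + x + 2: ¬(x ≤ 2)
The weakest precondition is ¬(x ≤ 2).
Check whether x = 1 implies it.
Countermodel: at the initial state x = 1, the precondition holds but the weakest precondition fails.
Answer: invalid


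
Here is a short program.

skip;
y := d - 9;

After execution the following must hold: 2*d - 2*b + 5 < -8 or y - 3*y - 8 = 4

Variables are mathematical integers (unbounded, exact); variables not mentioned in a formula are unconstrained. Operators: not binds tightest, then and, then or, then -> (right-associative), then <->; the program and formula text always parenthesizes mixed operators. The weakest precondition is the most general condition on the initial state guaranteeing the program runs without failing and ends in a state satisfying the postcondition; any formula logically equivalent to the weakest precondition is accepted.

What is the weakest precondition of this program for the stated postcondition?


Working backward. After the program, the postcondition 2*d - 2*b + 5 < -8 or y - 3*y - 8 = 4 must hold; in canonical form it is 2*d < 2*b - 13 or 2*y = -12.
Before y := d - 9: 2*d < 2*b - 13 or 2*d = 6
Before skip: 2*d < 2*b - 13 or 2*d = 6
Answer: WP = 2*d < 2*b - 13 or 2*d = 6


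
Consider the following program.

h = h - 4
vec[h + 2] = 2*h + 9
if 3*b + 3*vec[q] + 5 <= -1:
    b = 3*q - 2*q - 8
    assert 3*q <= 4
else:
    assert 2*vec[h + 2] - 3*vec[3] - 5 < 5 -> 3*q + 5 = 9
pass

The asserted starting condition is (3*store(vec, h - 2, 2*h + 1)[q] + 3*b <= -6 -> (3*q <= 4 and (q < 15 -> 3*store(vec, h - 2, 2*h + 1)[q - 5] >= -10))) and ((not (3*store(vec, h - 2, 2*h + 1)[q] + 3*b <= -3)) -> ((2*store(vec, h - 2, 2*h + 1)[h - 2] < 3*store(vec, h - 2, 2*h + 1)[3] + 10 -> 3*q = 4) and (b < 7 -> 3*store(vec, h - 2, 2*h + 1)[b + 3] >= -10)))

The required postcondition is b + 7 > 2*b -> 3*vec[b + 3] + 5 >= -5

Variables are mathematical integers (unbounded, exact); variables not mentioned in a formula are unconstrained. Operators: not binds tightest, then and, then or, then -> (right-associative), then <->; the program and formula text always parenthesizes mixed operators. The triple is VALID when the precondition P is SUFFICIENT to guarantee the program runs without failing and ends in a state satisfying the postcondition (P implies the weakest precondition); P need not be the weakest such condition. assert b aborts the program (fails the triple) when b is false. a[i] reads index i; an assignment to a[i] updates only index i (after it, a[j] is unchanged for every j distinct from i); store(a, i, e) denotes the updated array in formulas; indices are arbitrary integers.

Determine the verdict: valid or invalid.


Working backward. After the program, the postcondition b + 7 > 2*b -> 3*vec[b + 3] + 5 >= -5 must hold; in canonical form it is b < 7 -> 3*vec[b + 3] >= -10.
Before skip: b < 7 -> 3*vec[b + 3] >= -10
Then branch requires 3*q <= 4 and (q < 15 -> 3*vec[q - 5] >= -10); else branch requires (2*vec[h + 2] < 3*vec[3] + 10 -> 3*q = 4) and (b < 7 -> 3*vec[b + 3] >= -10).
Before the if: (3*vec[q] + 3*b <= -6 -> (3*q <= 4 and (q < 15 -> 3*vec[q - 5] >= -10))) and ((not (3*vec[q] + 3*b <= -6)) -> ((2*vec[h + 2] < 3*vec[3] + 10 -> 3*q = 4) and (b < 7 -> 3*vec[b + 3] >= -10)))
Before vec[h + 2] := 2*h + 9: (3*store(vec, h + 2, 2*h + 9)[q] + 3*b <= -6 -> (3*q <= 4 and (q < 15 -> 3*store(vec, h + 2, 2*h + 9)[q - 5] >= -10))) and ((not (3*store(vec, h + 2, 2*h + 9)[q] + 3*b <= -6)) -> ((2*store(vec, h + 2, 2*h + 9)[h + 2] < 3*store(vec, h + 2, 2*h + 9)[3] + 10 -> 3*q = 4) and (b < 7 -> 3*store(vec, h + 2, 2*h + 9)[b + 3] >= -10)))
Before h := h - 4: (3*store(vec, h - 2, 2*h + 1)[q] + 3*b <= -6 -> (3*q <= 4 and (q < 15 -> 3*store(vec, h - 2, 2*h + 1)[q - 5] >= -10))) and ((not (3*store(vec, h - 2, 2*h + 1)[q] + 3*b <= -6)) -> ((2*store(vec, h - 2, 2*h + 1)[h - 2] < 3*store(vec, h - 2, 2*h + 1)[3] + 10 -> 3*q = 4) and (b < 7 -> 3*store(vec, h - 2, 2*h + 1)[b + 3] >= -10)))
The weakest precondition is (3*store(vec, h - 2, 2*h + 1)[q] + 3*b <= -6 -> (3*q <= 4 and (q < 15 -> 3*store(vec, h - 2, 2*h + 1)[q - 5] >= -10))) and ((not (3*store(vec, h - 2, 2*h + 1)[q] + 3*b <= -6)) -> ((2*store(vec, h - 2, 2*h + 1)[h - 2] < 3*store(vec, h - 2, 2*h + 1)[3] + 10 -> 3*q = 4) and (b < 7 -> 3*store(vec, h - 2, 2*h + 1)[b + 3] >= -10))).
Check whether (3*store(vec, h - 2, 2*h + 1)[q] + 3*b <= -6 -> (3*q <= 4 and (q < 15 -> 3*store(vec, h - 2, 2*h + 1)[q - 5] >= -10))) and ((not (3*store(vec, h - 2, 2*h + 1)[q] + 3*b <= -3)) -> ((2*store(vec, h - 2, 2*h + 1)[h - 2] < 3*store(vec, h - 2, 2*h + 1)[3] + 10 -> 3*q = 4) and (b < 7 -> 3*store(vec, h - 2, 2*h + 1)[b + 3] >= -10))) implies it.
Countermodel: at the initial state b = -12, h = 5, q = 3, vec = {[-9] = 2, [-2] = 2, [3] = 2, elsewhere 2}, the precondition holds but the weakest precondition fails.
Answer: invalid


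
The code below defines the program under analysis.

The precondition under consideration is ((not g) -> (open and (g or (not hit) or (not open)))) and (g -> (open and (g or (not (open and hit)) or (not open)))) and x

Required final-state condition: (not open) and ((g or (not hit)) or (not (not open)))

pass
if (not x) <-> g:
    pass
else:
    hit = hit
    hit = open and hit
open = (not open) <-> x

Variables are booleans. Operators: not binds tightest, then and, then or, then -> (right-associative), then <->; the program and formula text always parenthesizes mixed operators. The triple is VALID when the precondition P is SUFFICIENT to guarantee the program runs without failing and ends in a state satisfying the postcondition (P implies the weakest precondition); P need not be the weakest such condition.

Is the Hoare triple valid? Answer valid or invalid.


Working backward. After the program, the postcondition (not open) and ((g or (not hit)) or (not (not open))) must hold; in canonical form it is (not open) and (g or (not hit) or open).
Before open := (not open) <-> x: (not ((not open) <-> x)) and (g or (not hit) or ((not open) <-> x))
Then branch requires (not ((not open) <-> x)) and (g or (not hit) or ((not open) <-> x)); else branch requires (not ((not open) <-> x)) and (g or (not (open and hit)) or ((not open) <-> x)).
Before the if: (((not x) <-> g) -> ((not ((not open) <-> x)) and (g or (not hit) or ((not open) <-> x)))) and ((not ((not x) <-> g)) -> ((not ((not open) <-> x)) and (g or (not (open and hit)) or ((not open) <-> x))))
Before skip: (((not x) <-> g) -> ((not ((not open) <-> x)) and (g or (not hit) or ((not open) <-> x)))) and ((not ((not x) <-> g)) -> ((not ((not open) <-> x)) and (g or (not (open and hit)) or ((not open) <-> x))))
The weakest precondition is (((not x) <-> g) -> ((not ((not open) <-> x)) and (g or (not hit) or ((not open) <-> x)))) and ((not ((not x) <-> g)) -> ((not ((not open) <-> x)) and (g or (not (open and hit)) or ((not open) <-> x)))).
Check whether ((not g) -> (open and (g or (not hit) or (not open)))) and (g -> (open and (g or (not (open and hit)) or (not open)))) and x implies it.
Every state satisfying the precondition satisfies the weakest precondition: the implication holds.
Answer: valid


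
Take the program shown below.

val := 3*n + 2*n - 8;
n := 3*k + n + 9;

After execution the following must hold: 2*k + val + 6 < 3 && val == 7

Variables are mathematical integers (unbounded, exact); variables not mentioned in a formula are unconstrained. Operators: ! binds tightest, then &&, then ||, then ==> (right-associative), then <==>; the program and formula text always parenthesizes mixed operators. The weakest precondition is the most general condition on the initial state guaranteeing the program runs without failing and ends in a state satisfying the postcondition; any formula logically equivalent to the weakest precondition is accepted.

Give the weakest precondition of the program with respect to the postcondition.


Working backward. After the program, the postcondition 2*k + val + 6 < 3 && val == 7 must hold; in canonical form it is 2*k + val < -3 && val == 7.
Before n := 3*k + n + 9: 2*k + val < -3 && val == 7
Before val := 3*n + 2*n - 8: 2*k + 5*n < 5 && 5*n == 15
Answer: WP = 2*k + 5*n < 5 && 5*n == 15


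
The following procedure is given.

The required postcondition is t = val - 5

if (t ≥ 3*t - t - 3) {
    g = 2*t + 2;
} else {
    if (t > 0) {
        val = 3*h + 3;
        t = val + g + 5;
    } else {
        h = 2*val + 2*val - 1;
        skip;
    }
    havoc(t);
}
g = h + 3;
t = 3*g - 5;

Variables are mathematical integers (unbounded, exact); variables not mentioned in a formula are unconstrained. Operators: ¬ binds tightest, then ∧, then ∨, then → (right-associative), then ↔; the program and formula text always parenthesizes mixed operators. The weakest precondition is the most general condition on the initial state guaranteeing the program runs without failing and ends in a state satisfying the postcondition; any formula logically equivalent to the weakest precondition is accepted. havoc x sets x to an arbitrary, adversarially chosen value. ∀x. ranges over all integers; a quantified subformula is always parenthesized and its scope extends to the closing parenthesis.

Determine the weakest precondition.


Working backward. After the program, t = val - 5 must hold.
Before t := 3*g - 5: 3*g = val
Before g := h + 3: 3*h = val - 9
Then branch requires 3*h = val - 9; else branch requires (¬(t > 0)) ∧ ((¬(t > 0)) → 11*val = -6).
Before the if: (t ≤ 3 → 3*h = val - 9) ∧ ((¬(t ≤ 3)) → ((¬(t > 0)) ∧ ((¬(t > 0)) → 11*val = -6)))
Answer: WP = (t ≤ 3 → 3*h = val - 9) ∧ ((¬(t ≤ 3)) → ((¬(t > 0)) ∧ ((¬(t > 0)) → 11*val = -6)))


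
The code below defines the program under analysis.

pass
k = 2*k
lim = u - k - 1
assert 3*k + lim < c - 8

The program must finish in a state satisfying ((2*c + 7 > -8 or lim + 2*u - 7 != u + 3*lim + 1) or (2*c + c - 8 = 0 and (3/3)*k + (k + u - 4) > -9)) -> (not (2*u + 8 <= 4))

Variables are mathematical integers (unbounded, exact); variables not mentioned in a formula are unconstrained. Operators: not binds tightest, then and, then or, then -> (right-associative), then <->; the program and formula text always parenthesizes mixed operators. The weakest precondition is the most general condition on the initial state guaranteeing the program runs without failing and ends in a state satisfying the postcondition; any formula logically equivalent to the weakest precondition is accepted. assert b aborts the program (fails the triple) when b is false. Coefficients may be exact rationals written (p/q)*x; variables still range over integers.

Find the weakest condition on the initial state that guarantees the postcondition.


Working backward. After the program, the postcondition ((2*c + 7 > -8 or lim + 2*u - 7 != u + 3*lim + 1) or (2*c + c - 8 = 0 and (3/3)*k + (k + u - 4) > -9)) -> (not (2*u + 8 <= 4)) must hold; in canonical form it is (2*c > -15 or u != 2*lim + 8 or (3*c = 8 and 2*k + u > -5)) -> (not (2*u <= -4)).
Before assert 3*k + lim < c - 8: 3*k + lim < c - 8 and ((2*c > -15 or u != 2*lim + 8 or (3*c = 8 and 2*k + u > -5)) -> (not (2*u <= -4)))
Before lim := u - k - 1: 2*k + u < c - 7 and ((2*c > -15 or 2*k != u + 6 or (3*c = 8 and 2*k + u > -5)) -> (not (2*u <= -4)))
Before k := 2*k: 4*k + u < c - 7 and ((2*c > -15 or 4*k != u + 6 or (3*c = 8 and 4*k + u > -5)) -> (not (2*u <= -4)))
Before skip: 4*k + u < c - 7 and ((2*c > -15 or 4*k != u + 6 or (3*c = 8 and 4*k + u > -5)) -> (not (2*u <= -4)))
Answer: WP = 4*k + u < c - 7 and ((2*c > -15 or 4*k != u + 6 or (3*c = 8 and 4*k + u > -5)) -> (not (2*u <= -4)))


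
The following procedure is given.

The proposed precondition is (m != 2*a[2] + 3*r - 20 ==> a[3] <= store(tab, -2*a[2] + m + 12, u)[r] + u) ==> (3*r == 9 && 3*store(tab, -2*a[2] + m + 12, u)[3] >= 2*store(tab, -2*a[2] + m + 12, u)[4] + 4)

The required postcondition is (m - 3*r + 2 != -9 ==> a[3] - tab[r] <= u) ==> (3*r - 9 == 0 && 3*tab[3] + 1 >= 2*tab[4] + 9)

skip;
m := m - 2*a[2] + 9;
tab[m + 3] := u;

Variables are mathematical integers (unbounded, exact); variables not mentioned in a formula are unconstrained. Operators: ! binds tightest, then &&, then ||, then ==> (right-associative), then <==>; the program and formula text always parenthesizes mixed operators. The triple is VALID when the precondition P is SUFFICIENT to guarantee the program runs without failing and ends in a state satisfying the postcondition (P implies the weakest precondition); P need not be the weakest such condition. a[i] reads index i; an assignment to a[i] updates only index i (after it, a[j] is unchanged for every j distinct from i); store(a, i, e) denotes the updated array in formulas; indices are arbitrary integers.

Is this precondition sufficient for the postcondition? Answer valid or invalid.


Working backward. After the program, the postcondition (m - 3*r + 2 != -9 ==> a[3] - tab[r] <= u) ==> (3*r - 9 == 0 && 3*tab[3] + 1 >= 2*tab[4] + 9) must hold; in canonical form it is (m != 3*r - 11 ==> a[3] <= tab[r] + u) ==> (3*r == 9 && 3*tab[3] >= 2*tab[4] + 8).
Before tab[m + 3] := u: (m != 3*r - 11 ==> a[3] <= store(tab, m + 3, u)[r] + u) ==> (3*r == 9 && 3*store(tab, m + 3, u)[3] >= 2*store(tab, m + 3, u)[4] + 8)
Before m := m - 2*a[2] + 9: (m != 2*a[2] + 3*r - 20 ==> a[3] <= store(tab, -2*a[2] + m + 12, u)[r] + u) ==> (3*r == 9 && 3*store(tab, -2*a[2] + m + 12, u)[3] >= 2*store(tab, -2*a[2] + m + 12, u)[4] + 8)
Before skip: (m != 2*a[2] + 3*r - 20 ==> a[3] <= store(tab, -2*a[2] + m + 12, u)[r] + u) ==> (3*r == 9 && 3*store(tab, -2*a[2] + m + 12, u)[3] >= 2*store(tab, -2*a[2] + m + 12, u)[4] + 8)
The weakest precondition is (m != 2*a[2] + 3*r - 20 ==> a[3] <= store(tab, -2*a[2] + m + 12, u)[r] + u) ==> (3*r == 9 && 3*store(tab, -2*a[2] + m + 12, u)[3] >= 2*store(tab, -2*a[2] + m + 12, u)[4] + 8).
Check whether (m != 2*a[2] + 3*r - 20 ==> a[3] <= store(tab, -2*a[2] + m + 12, u)[r] + u) ==> (3*r == 9 && 3*store(tab, -2*a[2] + m + 12, u)[3] >= 2*store(tab, -2*a[2] + m + 12, u)[4] + 4) implies it.
Countermodel: at the initial state a = {[1] = 5, [2] = 0, [3] = 5, [4] = 5, elsewhere 5}, m = -11, r = 3, tab = {[1] = 8, [2] = 8, [3] = 31042, [4] = 46561, elsewhere 8}, u = 6516, the precondition holds but the weakest precondition fails.
Answer: invalid


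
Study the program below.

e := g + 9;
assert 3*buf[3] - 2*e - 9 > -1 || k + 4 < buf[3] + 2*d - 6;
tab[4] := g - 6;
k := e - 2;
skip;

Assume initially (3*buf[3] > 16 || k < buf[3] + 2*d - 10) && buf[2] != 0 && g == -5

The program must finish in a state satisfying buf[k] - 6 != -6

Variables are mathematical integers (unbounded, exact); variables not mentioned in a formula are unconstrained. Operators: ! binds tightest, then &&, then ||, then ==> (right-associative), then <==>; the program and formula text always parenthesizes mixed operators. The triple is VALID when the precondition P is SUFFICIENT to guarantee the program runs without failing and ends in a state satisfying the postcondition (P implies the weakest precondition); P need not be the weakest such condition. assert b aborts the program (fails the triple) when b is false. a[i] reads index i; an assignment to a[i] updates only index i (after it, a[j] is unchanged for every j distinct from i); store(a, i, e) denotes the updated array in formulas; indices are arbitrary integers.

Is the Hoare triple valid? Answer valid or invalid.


Working backward. After the program, the postcondition buf[k] - 6 != -6 must hold; in canonical form it is buf[k] != 0.
Before skip: buf[k] != 0
Before k := e - 2: buf[e - 2] != 0
Before tab[4] := g - 6: buf[e - 2] != 0
Before assert 3*buf[3] - 2*e - 9 > -1 || k + 4 < buf[3] + 2*d - 6: (3*buf[3] > 2*e + 8 || k < buf[3] + 2*d - 10) && buf[e - 2] != 0
Before e := g + 9: (3*buf[3] > 2*g + 26 || k < buf[3] + 2*d - 10) && buf[g + 7] != 0
The weakest precondition is (3*buf[3] > 2*g + 26 || k < buf[3] + 2*d - 10) && buf[g + 7] != 0.
Check whether (3*buf[3] > 16 || k < buf[3] + 2*d - 10) && buf[2] != 0 && g == -5 implies it.
Every state satisfying the precondition satisfies the weakest precondition: the implication holds.
Answer: valid


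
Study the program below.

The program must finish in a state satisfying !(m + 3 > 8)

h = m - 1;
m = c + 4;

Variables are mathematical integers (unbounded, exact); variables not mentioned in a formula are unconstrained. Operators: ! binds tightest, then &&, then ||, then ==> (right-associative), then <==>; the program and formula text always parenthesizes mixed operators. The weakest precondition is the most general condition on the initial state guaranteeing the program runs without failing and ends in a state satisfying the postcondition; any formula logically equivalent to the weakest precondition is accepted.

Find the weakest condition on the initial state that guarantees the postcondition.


Working backward. After the program, the postcondition !(m + 3 > 8) must hold; in canonical form it is !(m > 5).
Before m := c + 4: !(c > 1)
Before h := m - 1: !(c > 1)
Answer: WP = !(c > 1)


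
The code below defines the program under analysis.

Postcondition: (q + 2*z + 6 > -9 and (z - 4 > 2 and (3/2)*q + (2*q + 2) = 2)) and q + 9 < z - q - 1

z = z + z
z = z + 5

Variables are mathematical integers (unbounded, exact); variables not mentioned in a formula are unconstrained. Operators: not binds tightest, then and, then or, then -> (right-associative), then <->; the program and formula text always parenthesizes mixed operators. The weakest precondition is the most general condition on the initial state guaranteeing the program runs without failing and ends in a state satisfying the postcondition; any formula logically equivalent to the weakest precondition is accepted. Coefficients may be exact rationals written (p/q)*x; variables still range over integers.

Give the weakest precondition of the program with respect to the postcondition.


Working backward. After the program, the postcondition (q + 2*z + 6 > -9 and (z - 4 > 2 and (3/2)*q + (2*q + 2) = 2)) and q + 9 < z - q - 1 must hold; in canonical form it is q + 2*z > -15 and z > 6 and (7/2)*q = 0 and 2*q < z - 10.
Before z := z + 5: q + 2*z > -25 and z > 1 and (7/2)*q = 0 and 2*q < z - 5
Before z := z + z: q + 4*z > -25 and 2*z > 1 and (7/2)*q = 0 and 2*q < 2*z - 5
Answer: WP = q + 4*z > -25 and 2*z > 1 and (7/2)*q = 0 and 2*q < 2*z - 5


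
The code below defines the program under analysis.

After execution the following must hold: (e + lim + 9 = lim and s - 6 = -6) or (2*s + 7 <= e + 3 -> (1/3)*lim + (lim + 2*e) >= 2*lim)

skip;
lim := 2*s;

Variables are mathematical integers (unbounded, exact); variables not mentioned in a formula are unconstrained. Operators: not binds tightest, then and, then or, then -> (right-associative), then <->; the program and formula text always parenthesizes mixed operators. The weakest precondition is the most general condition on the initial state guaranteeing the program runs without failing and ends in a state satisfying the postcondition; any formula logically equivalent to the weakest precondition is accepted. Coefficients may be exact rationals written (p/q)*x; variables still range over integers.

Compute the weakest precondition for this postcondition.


Working backward. After the program, the postcondition (e + lim + 9 = lim and s - 6 = -6) or (2*s + 7 <= e + 3 -> (1/3)*lim + (lim + 2*e) >= 2*lim) must hold; in canonical form it is (e = -9 and s = 0) or (2*s <= e - 4 -> 2*e >= (2/3)*lim).
Before lim := 2*s: (e = -9 and s = 0) or (2*s <= e - 4 -> 2*e >= (4/3)*s)
Before skip: (e = -9 and s = 0) or (2*s <= e - 4 -> 2*e >= (4/3)*s)
Answer: WP = (e = -9 and s = 0) or (2*s <= e - 4 -> 2*e >= (4/3)*s)


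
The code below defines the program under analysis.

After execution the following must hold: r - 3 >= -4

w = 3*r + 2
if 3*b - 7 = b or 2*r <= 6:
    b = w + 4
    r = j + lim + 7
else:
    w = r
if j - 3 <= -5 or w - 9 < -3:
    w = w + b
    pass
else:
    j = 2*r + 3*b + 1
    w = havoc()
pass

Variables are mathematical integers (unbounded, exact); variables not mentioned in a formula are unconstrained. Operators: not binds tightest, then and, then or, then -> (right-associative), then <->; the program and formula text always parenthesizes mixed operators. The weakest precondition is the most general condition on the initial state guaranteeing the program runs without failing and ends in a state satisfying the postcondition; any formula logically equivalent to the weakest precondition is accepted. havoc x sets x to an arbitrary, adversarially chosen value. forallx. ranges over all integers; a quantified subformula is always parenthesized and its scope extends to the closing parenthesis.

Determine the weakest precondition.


Working backward. After the program, the postcondition r - 3 >= -4 must hold; in canonical form it is r >= -1.
Before skip: r >= -1
Then branch requires r >= -1; else branch requires r >= -1.
Before the if: ((j <= -2 or w < 6) -> r >= -1) and ((not (j <= -2 or w < 6)) -> r >= -1)
Then branch requires ((j <= -2 or w < 6) -> j + lim >= -8) and ((not (j <= -2 or w < 6)) -> j + lim >= -8); else branch requires ((j <= -2 or r < 6) -> r >= -1) and ((not (j <= -2 or r < 6)) -> r >= -1).
Before the if: ((2*b = 7 or 2*r <= 6) -> (((j <= -2 or w < 6) -> j + lim >= -8) and ((not (j <= -2 or w < 6)) -> j + lim >= -8))) and ((not (2*b = 7 or 2*r <= 6)) -> (((j <= -2 or r < 6) -> r >= -1) and ((not (j <= -2 or r < 6)) -> r >= -1)))
Before w := 3*r + 2: ((2*b = 7 or 2*r <= 6) -> (((j <= -2 or 3*r < 4) -> j + lim >= -8) and ((not (j <= -2 or 3*r < 4)) -> j + lim >= -8))) and ((not (2*b = 7 or 2*r <= 6)) -> (((j <= -2 or r < 6) -> r >= -1) and ((not (j <= -2 or r < 6)) -> r >= -1)))
Answer: WP = ((2*b = 7 or 2*r <= 6) -> (((j <= -2 or 3*r < 4) -> j + lim >= -8) and ((not (j <= -2 or 3*r < 4)) -> j + lim >= -8))) and ((not (2*b = 7 or 2*r <= 6)) -> (((j <= -2 or r < 6) -> r >= -1) and ((not (j <= -2 or r < 6)) -> r >= -1)))


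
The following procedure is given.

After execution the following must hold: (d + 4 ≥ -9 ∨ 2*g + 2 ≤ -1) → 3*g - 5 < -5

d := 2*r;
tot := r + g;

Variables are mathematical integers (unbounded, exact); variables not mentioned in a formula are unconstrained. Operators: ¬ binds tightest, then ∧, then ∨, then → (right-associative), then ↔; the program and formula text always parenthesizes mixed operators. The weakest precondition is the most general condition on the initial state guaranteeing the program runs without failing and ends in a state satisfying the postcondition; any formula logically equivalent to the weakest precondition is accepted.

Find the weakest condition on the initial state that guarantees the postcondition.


Working backward. After the program, the postcondition (d + 4 ≥ -9 ∨ 2*g + 2 ≤ -1) → 3*g - 5 < -5 must hold; in canonical form it is (d ≥ -13 ∨ 2*g ≤ -3) → 3*g < 0.
Before tot := r + g: (d ≥ -13 ∨ 2*g ≤ -3) → 3*g < 0
Before d := 2*r: (2*r ≥ -13 ∨ 2*g ≤ -3) → 3*g < 0
Answer: WP = (2*r ≥ -13 ∨ 2*g ≤ -3) → 3*g < 0


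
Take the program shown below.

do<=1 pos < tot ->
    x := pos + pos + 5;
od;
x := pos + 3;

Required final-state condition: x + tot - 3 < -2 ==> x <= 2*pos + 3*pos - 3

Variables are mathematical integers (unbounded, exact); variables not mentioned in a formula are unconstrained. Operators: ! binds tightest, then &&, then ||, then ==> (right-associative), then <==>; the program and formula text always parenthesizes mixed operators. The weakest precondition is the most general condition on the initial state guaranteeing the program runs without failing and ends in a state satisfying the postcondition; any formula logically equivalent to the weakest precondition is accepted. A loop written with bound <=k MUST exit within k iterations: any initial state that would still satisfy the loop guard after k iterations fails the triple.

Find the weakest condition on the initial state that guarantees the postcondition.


Working backward. After the program, the postcondition x + tot - 3 < -2 ==> x <= 2*pos + 3*pos - 3 must hold; in canonical form it is tot + x < 1 ==> x <= 5*pos - 3.
Before x := pos + 3: pos + tot < -2 ==> 4*pos >= 6
Before the loop (bound <=1), unroll the exhaustion recursion (WP_0 = exit-now case; WP_j = one more guarded iteration, up to j = 1):
  WP_0: (!(pos < tot)) && (pos + tot < -2 ==> 4*pos >= 6)
  WP_1: (pos < tot ==> ((!(pos < tot)) && (pos + tot < -2 ==> 4*pos >= 6))) && ((!(pos < tot)) ==> (pos + tot < -2 ==> 4*pos >= 6))
So before the loop: (pos < tot ==> ((!(pos < tot)) && (pos + tot < -2 ==> 4*pos >= 6))) && ((!(pos < tot)) ==> (pos + tot < -2 ==> 4*pos >= 6))
Answer: WP = (pos < tot ==> ((!(pos < tot)) && (pos + tot < -2 ==> 4*pos >= 6))) && ((!(pos < tot)) ==> (pos + tot < -2 ==> 4*pos >= 6))


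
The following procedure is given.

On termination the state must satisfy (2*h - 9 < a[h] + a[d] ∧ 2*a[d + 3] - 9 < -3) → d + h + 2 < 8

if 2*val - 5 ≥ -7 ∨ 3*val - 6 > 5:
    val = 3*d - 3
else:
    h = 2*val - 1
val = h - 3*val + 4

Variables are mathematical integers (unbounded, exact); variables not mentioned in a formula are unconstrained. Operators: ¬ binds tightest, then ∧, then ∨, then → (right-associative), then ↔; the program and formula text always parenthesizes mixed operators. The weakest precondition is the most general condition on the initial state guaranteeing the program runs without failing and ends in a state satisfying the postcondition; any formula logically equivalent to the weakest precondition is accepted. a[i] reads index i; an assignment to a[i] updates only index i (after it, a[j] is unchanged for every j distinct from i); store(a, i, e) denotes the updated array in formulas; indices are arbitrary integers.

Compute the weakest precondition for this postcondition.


Working backward. After the program, the postcondition (2*h - 9 < a[h] + a[d] ∧ 2*a[d + 3] - 9 < -3) → d + h + 2 < 8 must hold; in canonical form it is (2*h < a[d] + a[h] + 9 ∧ 2*a[d + 3] < 6) → d + h < 6.
Before val := h - 3*val + 4: (2*h < a[d] + a[h] + 9 ∧ 2*a[d + 3] < 6) → d + h < 6
Then branch requires (2*h < a[d] + a[h] + 9 ∧ 2*a[d + 3] < 6) → d + h < 6; else branch requires (4*val < a[2*val - 1] + a[d] + 11 ∧ 2*a[d + 3] < 6) → d + 2*val < 7.
Before the if: ((2*val ≥ -2 ∨ 3*val > 11) → ((2*h < a[d] + a[h] + 9 ∧ 2*a[d + 3] < 6) → d + h < 6)) ∧ ((¬(2*val ≥ -2 ∨ 3*val > 11)) → ((4*val < a[2*val - 1] + a[d] + 11 ∧ 2*a[d + 3] < 6) → d + 2*val < 7))
Answer: WP = ((2*val ≥ -2 ∨ 3*val > 11) → ((2*h < a[d] + a[h] + 9 ∧ 2*a[d + 3] < 6) → d + h < 6)) ∧ ((¬(2*val ≥ -2 ∨ 3*val > 11)) → ((4*val < a[2*val - 1] + a[d] + 11 ∧ 2*a[d + 3] < 6) → d + 2*val < 7))


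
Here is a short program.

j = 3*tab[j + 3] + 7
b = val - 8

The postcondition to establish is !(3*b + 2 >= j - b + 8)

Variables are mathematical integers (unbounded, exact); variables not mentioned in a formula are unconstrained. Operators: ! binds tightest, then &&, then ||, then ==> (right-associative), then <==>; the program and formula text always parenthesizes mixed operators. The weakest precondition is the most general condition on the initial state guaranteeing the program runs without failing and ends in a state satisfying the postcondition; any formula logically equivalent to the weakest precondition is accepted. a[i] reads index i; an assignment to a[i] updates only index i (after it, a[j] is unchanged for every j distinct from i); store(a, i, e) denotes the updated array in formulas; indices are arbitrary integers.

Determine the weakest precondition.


Working backward. After the program, the postcondition !(3*b + 2 >= j - b + 8) must hold; in canonical form it is !(4*b >= j + 6).
Before b := val - 8: !(4*val >= j + 38)
Before j := 3*tab[j + 3] + 7: !(4*val >= 3*tab[j + 3] + 45)
Answer: WP = !(4*val >= 3*tab[j + 3] + 45)


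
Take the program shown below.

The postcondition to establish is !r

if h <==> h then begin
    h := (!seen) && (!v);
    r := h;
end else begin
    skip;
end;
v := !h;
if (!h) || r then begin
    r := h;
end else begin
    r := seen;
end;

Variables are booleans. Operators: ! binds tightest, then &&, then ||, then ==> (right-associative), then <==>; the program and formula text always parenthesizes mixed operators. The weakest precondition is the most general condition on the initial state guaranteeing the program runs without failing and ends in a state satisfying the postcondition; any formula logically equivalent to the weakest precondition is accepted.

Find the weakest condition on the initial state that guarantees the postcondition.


Working backward. After the program, !r must hold.
Then branch requires !h; else branch requires !seen.
Before the if: (((!h) || r) ==> (!h)) && ((!((!h) || r)) ==> (!seen))
Before v := !h: (((!h) || r) ==> (!h)) && ((!((!h) || r)) ==> (!seen))
Then branch requires !((!seen) && (!v)); else branch requires (((!h) || r) ==> (!h)) && ((!((!h) || r)) ==> (!seen)).
Before the if: !((!seen) && (!v))
Answer: WP = !((!seen) && (!v))


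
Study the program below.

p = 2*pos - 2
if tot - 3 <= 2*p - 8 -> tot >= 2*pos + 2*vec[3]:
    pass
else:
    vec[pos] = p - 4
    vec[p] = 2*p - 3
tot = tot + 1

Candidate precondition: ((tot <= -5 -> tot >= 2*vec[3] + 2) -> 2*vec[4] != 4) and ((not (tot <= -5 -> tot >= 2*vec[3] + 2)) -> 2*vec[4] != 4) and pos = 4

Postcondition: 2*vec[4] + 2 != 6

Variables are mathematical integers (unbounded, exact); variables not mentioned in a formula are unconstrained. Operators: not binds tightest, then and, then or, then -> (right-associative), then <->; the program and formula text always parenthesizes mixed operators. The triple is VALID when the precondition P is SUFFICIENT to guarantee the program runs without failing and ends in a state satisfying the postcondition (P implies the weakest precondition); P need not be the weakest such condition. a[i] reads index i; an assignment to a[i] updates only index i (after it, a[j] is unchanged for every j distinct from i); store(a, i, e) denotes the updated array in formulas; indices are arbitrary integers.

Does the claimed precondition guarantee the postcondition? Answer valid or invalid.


Working backward. After the program, the postcondition 2*vec[4] + 2 != 6 must hold; in canonical form it is 2*vec[4] != 4.
Before tot := tot + 1: 2*vec[4] != 4
Then branch requires 2*vec[4] != 4; else branch requires 2*store(store(vec, pos, p - 4), p, 2*p - 3)[4] != 4.
Before the if: ((tot <= 2*p - 5 -> tot >= 2*vec[3] + 2*pos) -> 2*vec[4] != 4) and ((not (tot <= 2*p - 5 -> tot >= 2*vec[3] + 2*pos)) -> 2*store(store(vec, pos, p - 4), p, 2*p - 3)[4] != 4)
Before p := 2*pos - 2: ((tot <= 4*pos - 9 -> tot >= 2*vec[3] + 2*pos) -> 2*vec[4] != 4) and ((not (tot <= 4*pos - 9 -> tot >= 2*vec[3] + 2*pos)) -> 2*store(store(vec, pos, 2*pos - 6), 2*pos - 2, 4*pos - 7)[4] != 4)
The weakest precondition is ((tot <= 4*pos - 9 -> tot >= 2*vec[3] + 2*pos) -> 2*vec[4] != 4) and ((not (tot <= 4*pos - 9 -> tot >= 2*vec[3] + 2*pos)) -> 2*store(store(vec, pos, 2*pos - 6), 2*pos - 2, 4*pos - 7)[4] != 4).
Check whether ((tot <= -5 -> tot >= 2*vec[3] + 2) -> 2*vec[4] != 4) and ((not (tot <= -5 -> tot >= 2*vec[3] + 2)) -> 2*vec[4] != 4) and pos = 4 implies it.
Countermodel: at the initial state pos = 4, tot = 0, vec = {[3] = 0, [4] = 5, [6] = 0, elsewhere 0}, the precondition holds but the weakest precondition fails.
Answer: invalid


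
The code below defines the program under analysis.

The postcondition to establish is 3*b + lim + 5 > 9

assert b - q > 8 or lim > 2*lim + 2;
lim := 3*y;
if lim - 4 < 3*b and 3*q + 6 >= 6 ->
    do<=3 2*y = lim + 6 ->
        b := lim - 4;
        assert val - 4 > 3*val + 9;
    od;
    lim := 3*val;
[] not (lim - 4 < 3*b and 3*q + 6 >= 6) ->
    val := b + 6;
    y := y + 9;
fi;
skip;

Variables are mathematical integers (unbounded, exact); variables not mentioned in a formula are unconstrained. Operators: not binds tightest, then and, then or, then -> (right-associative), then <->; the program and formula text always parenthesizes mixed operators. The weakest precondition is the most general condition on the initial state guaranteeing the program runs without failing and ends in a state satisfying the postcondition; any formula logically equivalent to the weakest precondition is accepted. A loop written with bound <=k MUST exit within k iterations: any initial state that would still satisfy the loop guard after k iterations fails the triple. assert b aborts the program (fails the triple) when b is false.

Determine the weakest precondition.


Working backward. After the program, the postcondition 3*b + lim + 5 > 9 must hold; in canonical form it is 3*b + lim > 4.
Before skip: 3*b + lim > 4
Then branch requires (2*y = lim + 6 -> (2*val < -13 and (2*y = lim + 6 -> (2*val < -13 and (2*y = lim + 6 -> (2*val < -13 and (not (2*y = lim + 6)) and 3*lim + 3*val > 16)) and ((not (2*y = lim + 6)) -> 3*lim + 3*val > 16))) and ((not (2*y = lim + 6)) -> 3*lim + 3*val > 16))) and ((not (2*y = lim + 6)) -> 3*b + 3*val > 4); else branch requires 3*b + lim > 4.
Before the if: ((lim < 3*b + 4 and 3*q >= 0) -> ((2*y = lim + 6 -> (2*val < -13 and (2*y = lim + 6 -> (2*val < -13 and (2*y = lim + 6 -> (2*val < -13 and (not (2*y = lim + 6)) and 3*lim + 3*val > 16)) and ((not (2*y = lim + 6)) -> 3*lim + 3*val > 16))) and ((not (2*y = lim + 6)) -> 3*lim + 3*val > 16))) and ((not (2*y = lim + 6)) -> 3*b + 3*val > 4))) and ((not (lim < 3*b + 4 and 3*q >= 0)) -> 3*b + lim > 4)
Before lim := 3*y: ((3*y < 3*b + 4 and 3*q >= 0) -> ((y = -6 -> (2*val < -13 and (y = -6 -> (2*val < -13 and (y = -6 -> (2*val < -13 and (not (y = -6)) and 3*val + 9*y > 16)) and ((not (y = -6)) -> 3*val + 9*y > 16))) and ((not (y = -6)) -> 3*val + 9*y > 16))) and ((not (y = -6)) -> 3*b + 3*val > 4))) and ((not (3*y < 3*b + 4 and 3*q >= 0)) -> 3*b + 3*y > 4)
Before assert b - q > 8 or lim > 2*lim + 2: (b > q + 8 or lim < -2) and ((3*y < 3*b + 4 and 3*q >= 0) -> ((y = -6 -> (2*val < -13 and (y = -6 -> (2*val < -13 and (y = -6 -> (2*val < -13 and (not (y = -6)) and 3*val + 9*y > 16)) and ((not (y = -6)) -> 3*val + 9*y > 16))) and ((not (y = -6)) -> 3*val + 9*y > 16))) and ((not (y = -6)) -> 3*b + 3*val > 4))) and ((not (3*y < 3*b + 4 and 3*q >= 0)) -> 3*b + 3*y > 4)
Answer: WP = (b > q + 8 or lim < -2) and ((3*y < 3*b + 4 and 3*q >= 0) -> ((y = -6 -> (2*val < -13 and (y = -6 -> (2*val < -13 and (y = -6 -> (2*val < -13 and (not (y = -6)) and 3*val + 9*y > 16)) and ((not (y = -6)) -> 3*val + 9*y > 16))) and ((not (y = -6)) -> 3*val + 9*y > 16))) and ((not (y = -6)) -> 3*b + 3*val > 4))) and ((not (3*y < 3*b + 4 and 3*q >= 0)) -> 3*b + 3*y > 4)
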